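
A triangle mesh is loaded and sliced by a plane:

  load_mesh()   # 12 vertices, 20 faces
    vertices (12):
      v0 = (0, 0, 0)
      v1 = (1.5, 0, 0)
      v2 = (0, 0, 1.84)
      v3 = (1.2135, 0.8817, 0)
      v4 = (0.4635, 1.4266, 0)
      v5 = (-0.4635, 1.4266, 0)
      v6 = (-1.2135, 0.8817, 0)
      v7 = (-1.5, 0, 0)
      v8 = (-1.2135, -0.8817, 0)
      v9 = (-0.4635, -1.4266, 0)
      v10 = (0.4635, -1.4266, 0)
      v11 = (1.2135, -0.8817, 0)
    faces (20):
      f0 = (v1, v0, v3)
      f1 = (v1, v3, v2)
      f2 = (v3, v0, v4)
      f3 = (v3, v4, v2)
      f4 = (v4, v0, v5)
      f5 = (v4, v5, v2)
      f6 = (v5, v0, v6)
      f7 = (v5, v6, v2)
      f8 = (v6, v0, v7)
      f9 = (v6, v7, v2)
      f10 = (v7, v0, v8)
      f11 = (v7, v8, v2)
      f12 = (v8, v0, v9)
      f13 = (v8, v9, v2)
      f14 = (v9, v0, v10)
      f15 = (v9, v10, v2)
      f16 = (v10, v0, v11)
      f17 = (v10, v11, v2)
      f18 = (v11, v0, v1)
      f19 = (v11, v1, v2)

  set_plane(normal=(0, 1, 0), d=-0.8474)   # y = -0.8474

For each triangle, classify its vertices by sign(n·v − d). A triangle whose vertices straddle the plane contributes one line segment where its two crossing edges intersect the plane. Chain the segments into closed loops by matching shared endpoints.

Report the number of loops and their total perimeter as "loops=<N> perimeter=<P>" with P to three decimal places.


loops=1 perimeter=5.421

Straddling triangles (10 of 20):
  (v7,v0,v8) [++-] → (-1.16629, -0.8474, 0)–(-1.22465, -0.8474, 0)  len=0.0584
  (v7,v8,v2) [+-+] → (-1.22465, -0.8474, 0)–(-1.16629, -0.8474, 0.0715799)  len=0.0924
  (v8,v0,v9) [-+-] → (-1.16629, -0.8474, 0)–(-0.275319, -0.8474, 0)  len=0.8910
  (v8,v9,v2) [--+] → (-0.275319, -0.8474, 0.747041)–(-1.16629, -0.8474, 0.0715799)  len=1.1181
  (v9,v0,v10) [-+-] → (-0.275319, -0.8474, 0)–(0.275319, -0.8474, 0)  len=0.5506
  (v9,v10,v2) [--+] → (0.275319, -0.8474, 0.747041)–(-0.275319, -0.8474, 0.747041)  len=0.5506
  (v10,v0,v11) [-+-] → (0.275319, -0.8474, 0)–(1.16629, -0.8474, 0)  len=0.8910
  (v10,v11,v2) [--+] → (1.16629, -0.8474, 0.0715799)–(0.275319, -0.8474, 0.747041)  len=1.1181
  (v11,v0,v1) [-++] → (1.16629, -0.8474, 0)–(1.22465, -0.8474, 0)  len=0.0584
  (v11,v1,v2) [-++] → (1.22465, -0.8474, 0)–(1.16629, -0.8474, 0.0715799)  len=0.0924

Chained into 1 loop(s):
  loop 1: 10 segments, perimeter = 5.4208
Total perimeter = 5.421


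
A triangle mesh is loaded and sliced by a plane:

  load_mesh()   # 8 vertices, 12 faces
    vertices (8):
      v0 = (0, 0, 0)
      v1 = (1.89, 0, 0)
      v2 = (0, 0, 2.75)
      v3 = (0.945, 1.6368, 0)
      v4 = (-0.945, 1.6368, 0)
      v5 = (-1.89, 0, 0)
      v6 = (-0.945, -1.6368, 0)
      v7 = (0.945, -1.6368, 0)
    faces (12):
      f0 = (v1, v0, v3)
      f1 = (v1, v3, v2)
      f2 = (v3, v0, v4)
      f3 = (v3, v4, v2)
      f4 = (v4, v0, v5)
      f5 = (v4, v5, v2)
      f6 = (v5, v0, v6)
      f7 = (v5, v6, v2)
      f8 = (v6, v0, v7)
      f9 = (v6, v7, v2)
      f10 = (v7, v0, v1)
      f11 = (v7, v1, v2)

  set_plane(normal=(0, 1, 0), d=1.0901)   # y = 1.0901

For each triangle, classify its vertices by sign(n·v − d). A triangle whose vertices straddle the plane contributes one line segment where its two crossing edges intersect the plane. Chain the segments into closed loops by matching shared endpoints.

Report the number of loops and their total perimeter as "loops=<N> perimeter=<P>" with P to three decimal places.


Straddling triangles (6 of 12):
  (v1,v0,v3) [--+] → (0.629365, 1.0901, 0)–(1.26064, 1.0901, 0)  len=0.6313
  (v1,v3,v2) [-+-] → (1.26064, 1.0901, 0)–(0.629365, 1.0901, 0.918515)  len=1.1145
  (v3,v0,v4) [+-+] → (0.629365, 1.0901, 0)–(-0.629365, 1.0901, 0)  len=1.2587
  (v3,v4,v2) [++-] → (-0.629365, 1.0901, 0.918515)–(0.629365, 1.0901, 0.918515)  len=1.2587
  (v4,v0,v5) [+--] → (-0.629365, 1.0901, 0)–(-1.26064, 1.0901, 0)  len=0.6313
  (v4,v5,v2) [+--] → (-1.26064, 1.0901, 0)–(-0.629365, 1.0901, 0.918515)  len=1.1145

Chained into 1 loop(s):
  loop 1: 6 segments, perimeter = 6.0091
Total perimeter = 6.009

loops=1 perimeter=6.009


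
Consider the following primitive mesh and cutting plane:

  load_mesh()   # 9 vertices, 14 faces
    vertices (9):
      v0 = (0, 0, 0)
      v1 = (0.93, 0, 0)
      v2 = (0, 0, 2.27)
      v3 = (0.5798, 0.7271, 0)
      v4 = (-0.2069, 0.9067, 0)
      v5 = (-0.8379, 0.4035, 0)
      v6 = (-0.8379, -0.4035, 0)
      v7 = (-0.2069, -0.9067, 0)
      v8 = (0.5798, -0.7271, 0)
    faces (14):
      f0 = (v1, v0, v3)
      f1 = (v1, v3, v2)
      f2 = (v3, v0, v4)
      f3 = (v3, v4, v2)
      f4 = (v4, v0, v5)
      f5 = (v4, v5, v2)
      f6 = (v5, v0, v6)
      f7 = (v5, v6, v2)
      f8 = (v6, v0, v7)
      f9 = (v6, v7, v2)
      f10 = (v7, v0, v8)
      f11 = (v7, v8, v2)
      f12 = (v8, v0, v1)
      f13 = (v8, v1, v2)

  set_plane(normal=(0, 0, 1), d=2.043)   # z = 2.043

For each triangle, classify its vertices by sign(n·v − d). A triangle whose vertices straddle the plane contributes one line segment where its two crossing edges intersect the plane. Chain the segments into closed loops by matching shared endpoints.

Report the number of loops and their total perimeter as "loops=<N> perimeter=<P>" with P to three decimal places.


loops=1 perimeter=0.565

Straddling triangles (7 of 14):
  (v1,v3,v2) [--+] → (0.05798, 0.07271, 2.043)–(0.093, 0, 2.043)  len=0.0807
  (v3,v4,v2) [--+] → (-0.02069, 0.09067, 2.043)–(0.05798, 0.07271, 2.043)  len=0.0807
  (v4,v5,v2) [--+] → (-0.08379, 0.04035, 2.043)–(-0.02069, 0.09067, 2.043)  len=0.0807
  (v5,v6,v2) [--+] → (-0.08379, -0.04035, 2.043)–(-0.08379, 0.04035, 2.043)  len=0.0807
  (v6,v7,v2) [--+] → (-0.02069, -0.09067, 2.043)–(-0.08379, -0.04035, 2.043)  len=0.0807
  (v7,v8,v2) [--+] → (0.05798, -0.07271, 2.043)–(-0.02069, -0.09067, 2.043)  len=0.0807
  (v8,v1,v2) [--+] → (0.093, 0, 2.043)–(0.05798, -0.07271, 2.043)  len=0.0807

Chained into 1 loop(s):
  loop 1: 7 segments, perimeter = 0.5649
Total perimeter = 0.565


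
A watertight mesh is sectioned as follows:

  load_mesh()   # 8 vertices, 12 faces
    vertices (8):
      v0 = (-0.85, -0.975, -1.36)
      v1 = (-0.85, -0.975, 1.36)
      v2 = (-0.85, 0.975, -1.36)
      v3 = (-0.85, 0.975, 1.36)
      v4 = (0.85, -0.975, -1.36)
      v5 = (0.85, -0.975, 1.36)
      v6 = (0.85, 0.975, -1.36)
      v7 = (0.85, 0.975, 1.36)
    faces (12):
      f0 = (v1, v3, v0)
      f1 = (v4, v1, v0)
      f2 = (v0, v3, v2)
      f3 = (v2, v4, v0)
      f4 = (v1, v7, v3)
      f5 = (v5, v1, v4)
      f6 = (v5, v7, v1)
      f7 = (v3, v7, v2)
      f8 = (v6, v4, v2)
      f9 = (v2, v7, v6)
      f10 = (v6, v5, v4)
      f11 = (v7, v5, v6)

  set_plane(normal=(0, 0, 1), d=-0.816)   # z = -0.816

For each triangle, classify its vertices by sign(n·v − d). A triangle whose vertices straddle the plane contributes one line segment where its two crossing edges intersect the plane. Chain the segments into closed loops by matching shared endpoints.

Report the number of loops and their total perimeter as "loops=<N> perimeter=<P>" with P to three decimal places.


loops=1 perimeter=7.300

Straddling triangles (8 of 12):
  (v1,v3,v0) [++-] → (-0.85, -0.585, -0.816)–(-0.85, -0.975, -0.816)  len=0.3900
  (v4,v1,v0) [-+-] → (0.51, -0.975, -0.816)–(-0.85, -0.975, -0.816)  len=1.3600
  (v0,v3,v2) [-+-] → (-0.85, -0.585, -0.816)–(-0.85, 0.975, -0.816)  len=1.5600
  (v5,v1,v4) [++-] → (0.51, -0.975, -0.816)–(0.85, -0.975, -0.816)  len=0.3400
  (v3,v7,v2) [++-] → (-0.51, 0.975, -0.816)–(-0.85, 0.975, -0.816)  len=0.3400
  (v2,v7,v6) [-+-] → (-0.51, 0.975, -0.816)–(0.85, 0.975, -0.816)  len=1.3600
  (v6,v5,v4) [-+-] → (0.85, 0.585, -0.816)–(0.85, -0.975, -0.816)  len=1.5600
  (v7,v5,v6) [++-] → (0.85, 0.585, -0.816)–(0.85, 0.975, -0.816)  len=0.3900

Chained into 1 loop(s):
  loop 1: 8 segments, perimeter = 7.3000
Total perimeter = 7.300


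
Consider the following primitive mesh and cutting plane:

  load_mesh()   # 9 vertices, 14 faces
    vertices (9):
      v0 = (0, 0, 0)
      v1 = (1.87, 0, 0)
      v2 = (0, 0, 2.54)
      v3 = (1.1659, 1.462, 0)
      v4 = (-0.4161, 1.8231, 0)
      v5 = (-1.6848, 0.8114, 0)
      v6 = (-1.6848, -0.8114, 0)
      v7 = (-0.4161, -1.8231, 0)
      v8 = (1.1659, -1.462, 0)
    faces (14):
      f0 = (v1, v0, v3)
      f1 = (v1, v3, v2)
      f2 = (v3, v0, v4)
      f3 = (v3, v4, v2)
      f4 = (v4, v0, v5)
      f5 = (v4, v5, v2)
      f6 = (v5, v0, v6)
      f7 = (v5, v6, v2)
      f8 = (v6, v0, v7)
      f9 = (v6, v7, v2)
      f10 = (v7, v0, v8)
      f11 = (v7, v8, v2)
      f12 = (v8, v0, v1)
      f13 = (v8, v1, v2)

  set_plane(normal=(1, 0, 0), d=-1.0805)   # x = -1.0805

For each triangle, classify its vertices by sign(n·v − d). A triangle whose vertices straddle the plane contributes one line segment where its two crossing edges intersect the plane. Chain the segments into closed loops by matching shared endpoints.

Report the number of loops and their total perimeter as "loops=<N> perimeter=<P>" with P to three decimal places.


loops=1 perimeter=6.017

Straddling triangles (6 of 14):
  (v4,v0,v5) [++-] → (-1.0805, 0.520369, 0)–(-1.0805, 1.29329, 0)  len=0.7729
  (v4,v5,v2) [+-+] → (-1.0805, 1.29329, 0)–(-1.0805, 0.520369, 0.911041)  len=1.1947
  (v5,v0,v6) [-+-] → (-1.0805, 0.520369, 0)–(-1.0805, -0.520369, 0)  len=1.0407
  (v5,v6,v2) [--+] → (-1.0805, -0.520369, 0.911041)–(-1.0805, 0.520369, 0.911041)  len=1.0407
  (v6,v0,v7) [-++] → (-1.0805, -0.520369, 0)–(-1.0805, -1.29329, 0)  len=0.7729
  (v6,v7,v2) [-++] → (-1.0805, -1.29329, 0)–(-1.0805, -0.520369, 0.911041)  len=1.1947

Chained into 1 loop(s):
  loop 1: 6 segments, perimeter = 6.0168
Total perimeter = 6.017


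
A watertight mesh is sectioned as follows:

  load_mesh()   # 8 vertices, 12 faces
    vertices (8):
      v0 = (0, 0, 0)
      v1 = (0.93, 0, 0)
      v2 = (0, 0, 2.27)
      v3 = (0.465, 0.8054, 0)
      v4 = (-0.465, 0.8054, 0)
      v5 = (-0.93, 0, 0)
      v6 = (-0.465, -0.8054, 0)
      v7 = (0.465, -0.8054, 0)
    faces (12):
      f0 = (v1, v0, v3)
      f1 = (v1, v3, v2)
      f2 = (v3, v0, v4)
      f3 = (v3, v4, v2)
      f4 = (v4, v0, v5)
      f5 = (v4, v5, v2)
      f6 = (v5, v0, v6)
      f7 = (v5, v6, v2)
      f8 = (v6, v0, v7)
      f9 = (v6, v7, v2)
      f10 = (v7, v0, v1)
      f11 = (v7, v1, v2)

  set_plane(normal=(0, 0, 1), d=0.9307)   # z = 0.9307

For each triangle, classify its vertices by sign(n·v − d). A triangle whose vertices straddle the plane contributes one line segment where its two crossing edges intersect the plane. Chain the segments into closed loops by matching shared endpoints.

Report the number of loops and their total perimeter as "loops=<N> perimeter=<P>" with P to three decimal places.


loops=1 perimeter=3.292

Straddling triangles (6 of 12):
  (v1,v3,v2) [--+] → (0.27435, 0.475186, 0.9307)–(0.5487, 0, 0.9307)  len=0.5487
  (v3,v4,v2) [--+] → (-0.27435, 0.475186, 0.9307)–(0.27435, 0.475186, 0.9307)  len=0.5487
  (v4,v5,v2) [--+] → (-0.5487, 0, 0.9307)–(-0.27435, 0.475186, 0.9307)  len=0.5487
  (v5,v6,v2) [--+] → (-0.27435, -0.475186, 0.9307)–(-0.5487, 0, 0.9307)  len=0.5487
  (v6,v7,v2) [--+] → (0.27435, -0.475186, 0.9307)–(-0.27435, -0.475186, 0.9307)  len=0.5487
  (v7,v1,v2) [--+] → (0.5487, 0, 0.9307)–(0.27435, -0.475186, 0.9307)  len=0.5487

Chained into 1 loop(s):
  loop 1: 6 segments, perimeter = 3.2922
Total perimeter = 3.292


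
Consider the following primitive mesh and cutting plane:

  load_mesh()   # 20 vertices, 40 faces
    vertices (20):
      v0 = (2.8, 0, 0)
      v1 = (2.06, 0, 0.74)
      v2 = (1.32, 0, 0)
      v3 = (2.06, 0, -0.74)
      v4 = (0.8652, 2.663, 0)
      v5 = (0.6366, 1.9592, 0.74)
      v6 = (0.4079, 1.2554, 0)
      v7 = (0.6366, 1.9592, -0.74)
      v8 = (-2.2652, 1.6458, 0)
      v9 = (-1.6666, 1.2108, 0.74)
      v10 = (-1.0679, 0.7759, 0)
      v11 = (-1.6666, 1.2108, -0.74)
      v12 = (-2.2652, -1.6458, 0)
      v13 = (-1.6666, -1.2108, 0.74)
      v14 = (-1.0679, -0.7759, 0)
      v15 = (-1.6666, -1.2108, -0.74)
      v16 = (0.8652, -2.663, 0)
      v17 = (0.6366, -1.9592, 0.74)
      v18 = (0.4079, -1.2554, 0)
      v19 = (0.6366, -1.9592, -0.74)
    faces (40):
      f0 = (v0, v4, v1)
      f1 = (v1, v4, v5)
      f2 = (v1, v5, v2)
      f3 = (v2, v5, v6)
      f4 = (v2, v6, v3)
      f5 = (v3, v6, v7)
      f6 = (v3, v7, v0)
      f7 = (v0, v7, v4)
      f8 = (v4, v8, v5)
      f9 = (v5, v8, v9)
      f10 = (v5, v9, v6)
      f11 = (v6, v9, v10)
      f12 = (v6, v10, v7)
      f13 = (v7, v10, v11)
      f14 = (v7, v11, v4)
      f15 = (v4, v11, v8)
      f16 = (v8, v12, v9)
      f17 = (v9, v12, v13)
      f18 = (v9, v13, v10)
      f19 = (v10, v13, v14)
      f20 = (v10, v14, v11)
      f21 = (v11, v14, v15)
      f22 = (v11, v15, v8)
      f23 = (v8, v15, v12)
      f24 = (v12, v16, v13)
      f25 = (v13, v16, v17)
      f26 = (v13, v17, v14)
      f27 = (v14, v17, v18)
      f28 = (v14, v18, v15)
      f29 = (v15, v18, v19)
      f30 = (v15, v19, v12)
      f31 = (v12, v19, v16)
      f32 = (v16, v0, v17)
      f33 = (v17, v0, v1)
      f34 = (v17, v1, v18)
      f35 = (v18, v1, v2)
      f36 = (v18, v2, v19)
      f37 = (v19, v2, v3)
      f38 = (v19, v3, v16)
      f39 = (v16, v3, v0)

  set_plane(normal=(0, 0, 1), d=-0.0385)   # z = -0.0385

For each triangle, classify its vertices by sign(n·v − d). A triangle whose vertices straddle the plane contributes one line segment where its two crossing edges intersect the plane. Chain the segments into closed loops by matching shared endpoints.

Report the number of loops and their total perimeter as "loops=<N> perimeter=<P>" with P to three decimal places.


Straddling triangles (20 of 40):
  (v2,v6,v3) [++-] → (0.493854, 1.19009, -0.0385)–(1.3585, 0, -0.0385)  len=1.4710
  (v3,v6,v7) [-+-] → (0.493854, 1.19009, -0.0385)–(0.419799, 1.29202, -0.0385)  len=0.1260
  (v3,v7,v0) [--+] → (2.68744, 0.101931, -0.0385)–(2.7615, 0, -0.0385)  len=0.1260
  (v0,v7,v4) [+-+] → (2.68744, 0.101931, -0.0385)–(0.853307, 2.62638, -0.0385)  len=3.1204
  (v6,v10,v7) [++-] → (-0.97922, 0.837464, -0.0385)–(0.419799, 1.29202, -0.0385)  len=1.4710
  (v7,v10,v11) [-+-] → (-0.97922, 0.837464, -0.0385)–(-1.09905, 0.798527, -0.0385)  len=0.1260
  (v7,v11,v4) [--+] → (0.733478, 2.58745, -0.0385)–(0.853307, 2.62638, -0.0385)  len=0.1260
  (v4,v11,v8) [+-+] → (0.733478, 2.58745, -0.0385)–(-2.23406, 1.62317, -0.0385)  len=3.1203
  (v10,v14,v11) [++-] → (-1.09905, -0.672538, -0.0385)–(-1.09905, 0.798527, -0.0385)  len=1.4711
  (v11,v14,v15) [-+-] → (-1.09905, -0.672538, -0.0385)–(-1.09905, -0.798527, -0.0385)  len=0.1260
  (v11,v15,v8) [--+] → (-2.23406, 1.49718, -0.0385)–(-2.23406, 1.62317, -0.0385)  len=0.1260
  (v8,v15,v12) [+-+] → (-2.23406, 1.49718, -0.0385)–(-2.23406, -1.62317, -0.0385)  len=3.1203
  (v14,v18,v15) [++-] → (0.29997, -1.25308, -0.0385)–(-1.09905, -0.798527, -0.0385)  len=1.4710
  (v15,v18,v19) [-+-] → (0.29997, -1.25308, -0.0385)–(0.419799, -1.29202, -0.0385)  len=0.1260
  (v15,v19,v12) [--+] → (-2.11423, -1.66211, -0.0385)–(-2.23406, -1.62317, -0.0385)  len=0.1260
  (v12,v19,v16) [+-+] → (-2.11423, -1.66211, -0.0385)–(0.853307, -2.62638, -0.0385)  len=3.1203
  (v18,v2,v19) [++-] → (1.28444, -0.101931, -0.0385)–(0.419799, -1.29202, -0.0385)  len=1.4710
  (v19,v2,v3) [-+-] → (1.28444, -0.101931, -0.0385)–(1.3585, 0, -0.0385)  len=0.1260
  (v19,v3,v16) [--+] → (0.927362, -2.52445, -0.0385)–(0.853307, -2.62638, -0.0385)  len=0.1260
  (v16,v3,v0) [+-+] → (0.927362, -2.52445, -0.0385)–(2.7615, 0, -0.0385)  len=3.1204

Chained into 2 loop(s):
  loop 1: 10 segments, perimeter = 7.9851
  loop 2: 10 segments, perimeter = 16.2317
Total perimeter = 24.217

loops=2 perimeter=24.217


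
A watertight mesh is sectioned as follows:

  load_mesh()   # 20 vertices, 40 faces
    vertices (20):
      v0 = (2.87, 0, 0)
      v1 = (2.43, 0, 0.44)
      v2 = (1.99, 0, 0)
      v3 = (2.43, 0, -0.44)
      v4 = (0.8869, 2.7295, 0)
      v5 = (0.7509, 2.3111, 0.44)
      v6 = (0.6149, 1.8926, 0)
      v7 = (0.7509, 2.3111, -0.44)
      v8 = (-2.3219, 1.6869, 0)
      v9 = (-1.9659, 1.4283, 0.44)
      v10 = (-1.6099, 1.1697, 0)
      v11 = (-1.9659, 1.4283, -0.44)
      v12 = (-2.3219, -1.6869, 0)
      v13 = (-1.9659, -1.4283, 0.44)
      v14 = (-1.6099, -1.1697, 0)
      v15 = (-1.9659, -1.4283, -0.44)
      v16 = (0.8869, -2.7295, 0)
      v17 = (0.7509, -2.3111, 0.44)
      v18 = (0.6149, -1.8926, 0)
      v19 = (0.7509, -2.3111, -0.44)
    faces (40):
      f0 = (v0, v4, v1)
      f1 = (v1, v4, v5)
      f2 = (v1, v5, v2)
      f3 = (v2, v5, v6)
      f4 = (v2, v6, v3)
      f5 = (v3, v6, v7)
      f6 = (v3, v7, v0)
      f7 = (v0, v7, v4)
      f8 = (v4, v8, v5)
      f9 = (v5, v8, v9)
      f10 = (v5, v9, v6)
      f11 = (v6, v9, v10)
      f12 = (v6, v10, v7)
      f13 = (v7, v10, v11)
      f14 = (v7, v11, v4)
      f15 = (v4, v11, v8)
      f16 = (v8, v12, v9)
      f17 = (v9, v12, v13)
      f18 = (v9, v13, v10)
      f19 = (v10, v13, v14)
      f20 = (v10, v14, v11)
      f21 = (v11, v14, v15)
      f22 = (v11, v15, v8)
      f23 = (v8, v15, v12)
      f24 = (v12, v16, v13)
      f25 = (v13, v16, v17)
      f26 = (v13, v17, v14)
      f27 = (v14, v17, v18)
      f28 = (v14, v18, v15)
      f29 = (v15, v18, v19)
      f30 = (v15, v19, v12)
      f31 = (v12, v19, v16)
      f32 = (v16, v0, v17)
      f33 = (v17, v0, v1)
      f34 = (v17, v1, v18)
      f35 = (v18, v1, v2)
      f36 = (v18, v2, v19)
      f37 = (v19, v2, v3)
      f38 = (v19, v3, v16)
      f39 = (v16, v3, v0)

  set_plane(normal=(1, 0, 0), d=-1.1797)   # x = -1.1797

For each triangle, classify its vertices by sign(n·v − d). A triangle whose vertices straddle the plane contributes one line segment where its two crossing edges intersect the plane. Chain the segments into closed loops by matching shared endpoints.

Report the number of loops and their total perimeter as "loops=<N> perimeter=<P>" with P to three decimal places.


Straddling triangles (16 of 40):
  (v4,v8,v5) [+-+] → (-1.1797, 2.05802, 0)–(-1.1797, 1.91892, 0.163554)  len=0.2147
  (v5,v8,v9) [+--] → (-1.1797, 1.91892, 0.163554)–(-1.1797, 1.68377, 0.44)  len=0.3629
  (v5,v9,v6) [+-+] → (-1.1797, 1.68377, 0.44)–(-1.1797, 1.56974, 0.305961)  len=0.1760
  (v6,v9,v10) [+--] → (-1.1797, 1.56974, 0.305961)–(-1.1797, 1.30948, 0)  len=0.4017
  (v6,v10,v7) [+-+] → (-1.1797, 1.30948, 0)–(-1.1797, 1.37769, -0.0801796)  len=0.1053
  (v7,v10,v11) [+--] → (-1.1797, 1.37769, -0.0801796)–(-1.1797, 1.68377, -0.44)  len=0.4724
  (v7,v11,v4) [+-+] → (-1.1797, 1.68377, -0.44)–(-1.1797, 1.7869, -0.318741)  len=0.1592
  (v4,v11,v8) [+--] → (-1.1797, 1.7869, -0.318741)–(-1.1797, 2.05802, 0)  len=0.4185
  (v12,v16,v13) [-+-] → (-1.1797, -2.05802, 0)–(-1.1797, -1.7869, 0.318741)  len=0.4185
  (v13,v16,v17) [-++] → (-1.1797, -1.7869, 0.318741)–(-1.1797, -1.68377, 0.44)  len=0.1592
  (v13,v17,v14) [-+-] → (-1.1797, -1.68377, 0.44)–(-1.1797, -1.37769, 0.0801796)  len=0.4724
  (v14,v17,v18) [-++] → (-1.1797, -1.37769, 0.0801796)–(-1.1797, -1.30948, 0)  len=0.1053
  (v14,v18,v15) [-+-] → (-1.1797, -1.30948, 0)–(-1.1797, -1.56974, -0.305961)  len=0.4017
  (v15,v18,v19) [-++] → (-1.1797, -1.56974, -0.305961)–(-1.1797, -1.68377, -0.44)  len=0.1760
  (v15,v19,v12) [-+-] → (-1.1797, -1.68377, -0.44)–(-1.1797, -1.91892, -0.163554)  len=0.3629
  (v12,v19,v16) [-++] → (-1.1797, -1.91892, -0.163554)–(-1.1797, -2.05802, 0)  len=0.2147

Chained into 2 loop(s):
  loop 1: 8 segments, perimeter = 2.3106
  loop 2: 8 segments, perimeter = 2.3106
Total perimeter = 4.621

loops=2 perimeter=4.621


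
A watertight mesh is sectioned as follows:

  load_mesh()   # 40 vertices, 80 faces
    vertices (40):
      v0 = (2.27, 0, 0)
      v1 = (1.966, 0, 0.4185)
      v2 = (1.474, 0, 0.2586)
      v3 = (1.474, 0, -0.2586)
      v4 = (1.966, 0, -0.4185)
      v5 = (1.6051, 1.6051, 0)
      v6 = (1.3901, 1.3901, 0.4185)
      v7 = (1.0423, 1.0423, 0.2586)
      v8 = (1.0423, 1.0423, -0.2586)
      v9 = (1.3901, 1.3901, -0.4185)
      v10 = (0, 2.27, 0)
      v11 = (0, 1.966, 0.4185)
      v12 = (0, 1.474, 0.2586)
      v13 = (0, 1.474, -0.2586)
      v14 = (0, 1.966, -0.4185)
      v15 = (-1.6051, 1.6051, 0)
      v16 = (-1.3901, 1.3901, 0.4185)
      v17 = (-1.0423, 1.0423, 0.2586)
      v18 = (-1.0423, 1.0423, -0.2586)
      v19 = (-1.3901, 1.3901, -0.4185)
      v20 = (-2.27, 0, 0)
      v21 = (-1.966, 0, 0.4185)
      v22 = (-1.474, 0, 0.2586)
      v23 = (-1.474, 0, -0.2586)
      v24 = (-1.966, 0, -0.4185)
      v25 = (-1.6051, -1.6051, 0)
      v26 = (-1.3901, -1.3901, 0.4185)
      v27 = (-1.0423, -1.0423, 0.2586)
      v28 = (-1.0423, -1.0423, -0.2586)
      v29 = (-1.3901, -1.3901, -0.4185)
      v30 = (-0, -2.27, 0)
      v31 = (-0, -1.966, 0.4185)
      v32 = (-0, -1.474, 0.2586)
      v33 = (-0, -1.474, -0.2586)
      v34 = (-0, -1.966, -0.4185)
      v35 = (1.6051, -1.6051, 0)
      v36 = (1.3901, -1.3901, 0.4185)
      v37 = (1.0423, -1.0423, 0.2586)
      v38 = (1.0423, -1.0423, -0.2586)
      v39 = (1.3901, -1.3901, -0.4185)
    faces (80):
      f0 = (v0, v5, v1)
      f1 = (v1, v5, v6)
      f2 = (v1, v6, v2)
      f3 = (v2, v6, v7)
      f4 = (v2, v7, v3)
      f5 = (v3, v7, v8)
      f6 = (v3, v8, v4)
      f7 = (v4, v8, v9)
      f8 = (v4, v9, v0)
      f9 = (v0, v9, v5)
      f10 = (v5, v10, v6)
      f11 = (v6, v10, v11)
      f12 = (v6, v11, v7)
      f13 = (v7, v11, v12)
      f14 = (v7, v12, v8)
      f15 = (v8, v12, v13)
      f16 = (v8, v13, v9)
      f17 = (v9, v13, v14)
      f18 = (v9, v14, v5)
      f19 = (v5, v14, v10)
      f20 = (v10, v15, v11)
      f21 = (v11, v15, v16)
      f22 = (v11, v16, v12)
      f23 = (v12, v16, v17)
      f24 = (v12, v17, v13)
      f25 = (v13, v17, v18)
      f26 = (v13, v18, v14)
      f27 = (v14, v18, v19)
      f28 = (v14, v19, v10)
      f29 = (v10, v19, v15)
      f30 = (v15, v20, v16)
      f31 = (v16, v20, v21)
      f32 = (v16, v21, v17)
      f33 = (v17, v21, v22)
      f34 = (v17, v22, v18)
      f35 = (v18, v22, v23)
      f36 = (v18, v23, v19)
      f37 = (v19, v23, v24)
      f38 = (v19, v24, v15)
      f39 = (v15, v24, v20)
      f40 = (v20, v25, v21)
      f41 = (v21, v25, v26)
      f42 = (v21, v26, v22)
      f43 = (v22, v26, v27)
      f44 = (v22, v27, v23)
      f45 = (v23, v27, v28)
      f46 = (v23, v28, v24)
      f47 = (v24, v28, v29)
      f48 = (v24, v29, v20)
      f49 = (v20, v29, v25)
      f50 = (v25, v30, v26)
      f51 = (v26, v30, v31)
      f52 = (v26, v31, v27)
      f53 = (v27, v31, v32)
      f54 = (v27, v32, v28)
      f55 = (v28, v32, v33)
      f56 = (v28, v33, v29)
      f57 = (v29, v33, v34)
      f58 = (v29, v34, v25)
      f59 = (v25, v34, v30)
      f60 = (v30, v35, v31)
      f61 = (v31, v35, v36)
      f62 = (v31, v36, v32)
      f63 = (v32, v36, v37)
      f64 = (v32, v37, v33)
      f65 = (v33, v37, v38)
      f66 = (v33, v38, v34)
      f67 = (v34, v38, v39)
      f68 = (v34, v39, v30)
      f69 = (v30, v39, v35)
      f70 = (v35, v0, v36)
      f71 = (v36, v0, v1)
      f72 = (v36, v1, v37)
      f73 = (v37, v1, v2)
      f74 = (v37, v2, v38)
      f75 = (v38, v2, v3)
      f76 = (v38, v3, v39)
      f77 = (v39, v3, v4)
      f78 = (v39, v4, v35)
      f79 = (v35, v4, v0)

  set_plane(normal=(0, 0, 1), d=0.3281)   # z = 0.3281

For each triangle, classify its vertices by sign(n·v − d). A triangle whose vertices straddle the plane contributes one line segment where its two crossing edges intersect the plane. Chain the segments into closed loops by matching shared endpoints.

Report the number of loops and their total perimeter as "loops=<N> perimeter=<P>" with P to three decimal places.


loops=2 perimeter=22.774

Straddling triangles (32 of 80):
  (v0,v5,v1) [--+] → (1.88804, 0.346717, 0.3281)–(2.03167, 0, 0.3281)  len=0.3753
  (v1,v5,v6) [+-+] → (1.88804, 0.346717, 0.3281)–(1.43654, 1.43654, 0.3281)  len=1.1796
  (v1,v6,v2) [++-] → (1.43753, 0.604202, 0.3281)–(1.68785, 0, 0.3281)  len=0.6540
  (v2,v6,v7) [-+-] → (1.43753, 0.604202, 0.3281)–(1.19347, 1.19347, 0.3281)  len=0.6378
  (v5,v10,v6) [--+] → (1.08983, 1.58017, 0.3281)–(1.43654, 1.43654, 0.3281)  len=0.3753
  (v6,v10,v11) [+-+] → (1.08983, 1.58017, 0.3281)–(0, 2.03167, 0.3281)  len=1.1796
  (v6,v11,v7) [++-] → (0.589268, 1.44378, 0.3281)–(1.19347, 1.19347, 0.3281)  len=0.6540
  (v7,v11,v12) [-+-] → (0.589268, 1.44378, 0.3281)–(0, 1.68785, 0.3281)  len=0.6378
  (v10,v15,v11) [--+] → (-0.346717, 1.88804, 0.3281)–(0, 2.03167, 0.3281)  len=0.3753
  (v11,v15,v16) [+-+] → (-0.346717, 1.88804, 0.3281)–(-1.43654, 1.43654, 0.3281)  len=1.1796
  (v11,v16,v12) [++-] → (-0.604202, 1.43753, 0.3281)–(0, 1.68785, 0.3281)  len=0.6540
  (v12,v16,v17) [-+-] → (-0.604202, 1.43753, 0.3281)–(-1.19347, 1.19347, 0.3281)  len=0.6378
  (v15,v20,v16) [--+] → (-1.58017, 1.08983, 0.3281)–(-1.43654, 1.43654, 0.3281)  len=0.3753
  (v16,v20,v21) [+-+] → (-1.58017, 1.08983, 0.3281)–(-2.03167, 0, 0.3281)  len=1.1796
  (v16,v21,v17) [++-] → (-1.44378, 0.589268, 0.3281)–(-1.19347, 1.19347, 0.3281)  len=0.6540
  (v17,v21,v22) [-+-] → (-1.44378, 0.589268, 0.3281)–(-1.68785, 0, 0.3281)  len=0.6378
  (v20,v25,v21) [--+] → (-1.88804, -0.346717, 0.3281)–(-2.03167, 0, 0.3281)  len=0.3753
  (v21,v25,v26) [+-+] → (-1.88804, -0.346717, 0.3281)–(-1.43654, -1.43654, 0.3281)  len=1.1796
  (v21,v26,v22) [++-] → (-1.43753, -0.604202, 0.3281)–(-1.68785, 0, 0.3281)  len=0.6540
  (v22,v26,v27) [-+-] → (-1.43753, -0.604202, 0.3281)–(-1.19347, -1.19347, 0.3281)  len=0.6378
  (v25,v30,v26) [--+] → (-1.08983, -1.58017, 0.3281)–(-1.43654, -1.43654, 0.3281)  len=0.3753
  (v26,v30,v31) [+-+] → (-1.08983, -1.58017, 0.3281)–(0, -2.03167, 0.3281)  len=1.1796
  (v26,v31,v27) [++-] → (-0.589268, -1.44378, 0.3281)–(-1.19347, -1.19347, 0.3281)  len=0.6540
  (v27,v31,v32) [-+-] → (-0.589268, -1.44378, 0.3281)–(0, -1.68785, 0.3281)  len=0.6378
  (v30,v35,v31) [--+] → (0.346717, -1.88804, 0.3281)–(0, -2.03167, 0.3281)  len=0.3753
  (v31,v35,v36) [+-+] → (0.346717, -1.88804, 0.3281)–(1.43654, -1.43654, 0.3281)  len=1.1796
  (v31,v36,v32) [++-] → (0.604202, -1.43753, 0.3281)–(0, -1.68785, 0.3281)  len=0.6540
  (v32,v36,v37) [-+-] → (0.604202, -1.43753, 0.3281)–(1.19347, -1.19347, 0.3281)  len=0.6378
  (v35,v0,v36) [--+] → (1.58017, -1.08983, 0.3281)–(1.43654, -1.43654, 0.3281)  len=0.3753
  (v36,v0,v1) [+-+] → (1.58017, -1.08983, 0.3281)–(2.03167, 0, 0.3281)  len=1.1796
  (v36,v1,v37) [++-] → (1.44378, -0.589268, 0.3281)–(1.19347, -1.19347, 0.3281)  len=0.6540
  (v37,v1,v2) [-+-] → (1.44378, -0.589268, 0.3281)–(1.68785, 0, 0.3281)  len=0.6378

Chained into 2 loop(s):
  loop 1: 16 segments, perimeter = 12.4395
  loop 2: 16 segments, perimeter = 10.3345
Total perimeter = 22.774


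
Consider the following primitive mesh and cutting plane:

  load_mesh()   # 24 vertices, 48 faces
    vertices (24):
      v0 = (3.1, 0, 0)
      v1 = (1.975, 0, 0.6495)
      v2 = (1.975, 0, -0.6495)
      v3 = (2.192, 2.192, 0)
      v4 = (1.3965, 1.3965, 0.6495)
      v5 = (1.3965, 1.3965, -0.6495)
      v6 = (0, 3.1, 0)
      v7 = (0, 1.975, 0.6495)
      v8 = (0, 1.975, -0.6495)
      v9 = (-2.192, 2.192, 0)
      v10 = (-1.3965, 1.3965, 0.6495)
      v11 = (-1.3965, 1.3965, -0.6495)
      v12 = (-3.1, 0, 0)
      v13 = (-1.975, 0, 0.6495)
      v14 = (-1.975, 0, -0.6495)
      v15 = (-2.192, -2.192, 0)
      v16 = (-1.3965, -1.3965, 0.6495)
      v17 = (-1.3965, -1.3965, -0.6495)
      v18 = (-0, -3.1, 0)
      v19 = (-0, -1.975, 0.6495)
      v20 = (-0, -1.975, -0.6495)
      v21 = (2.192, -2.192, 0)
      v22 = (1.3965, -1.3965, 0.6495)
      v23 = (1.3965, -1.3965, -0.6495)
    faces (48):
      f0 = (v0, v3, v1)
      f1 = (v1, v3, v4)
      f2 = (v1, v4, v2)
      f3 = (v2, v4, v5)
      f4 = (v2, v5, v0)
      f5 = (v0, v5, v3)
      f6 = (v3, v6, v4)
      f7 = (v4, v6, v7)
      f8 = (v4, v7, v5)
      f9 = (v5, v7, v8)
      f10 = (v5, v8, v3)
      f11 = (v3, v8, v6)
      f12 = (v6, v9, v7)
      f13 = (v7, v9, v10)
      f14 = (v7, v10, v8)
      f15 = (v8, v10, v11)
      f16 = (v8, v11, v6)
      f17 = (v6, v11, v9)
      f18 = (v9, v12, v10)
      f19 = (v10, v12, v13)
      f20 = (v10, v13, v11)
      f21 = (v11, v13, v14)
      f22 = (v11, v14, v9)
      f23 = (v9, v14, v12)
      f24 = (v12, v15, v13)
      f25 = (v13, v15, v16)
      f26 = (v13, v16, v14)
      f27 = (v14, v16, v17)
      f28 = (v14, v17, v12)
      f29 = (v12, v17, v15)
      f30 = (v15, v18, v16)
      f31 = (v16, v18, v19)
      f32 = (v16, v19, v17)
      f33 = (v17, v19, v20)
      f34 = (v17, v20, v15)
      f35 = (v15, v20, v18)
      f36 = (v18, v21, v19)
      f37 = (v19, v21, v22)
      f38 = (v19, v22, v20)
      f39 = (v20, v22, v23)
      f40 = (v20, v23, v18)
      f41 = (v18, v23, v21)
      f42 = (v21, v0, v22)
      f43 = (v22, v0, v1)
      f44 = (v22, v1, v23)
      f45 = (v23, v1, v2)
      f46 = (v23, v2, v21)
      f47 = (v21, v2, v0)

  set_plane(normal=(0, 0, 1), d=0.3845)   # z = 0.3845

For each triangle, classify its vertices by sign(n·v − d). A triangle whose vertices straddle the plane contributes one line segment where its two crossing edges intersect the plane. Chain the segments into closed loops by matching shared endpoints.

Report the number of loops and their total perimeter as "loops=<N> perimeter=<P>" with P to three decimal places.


Straddling triangles (32 of 48):
  (v0,v3,v1) [--+] → (2.06354, 0.894349, 0.3845)–(2.43401, 0, 0.3845)  len=0.9680
  (v1,v3,v4) [+-+] → (2.06354, 0.894349, 0.3845)–(1.72107, 1.72107, 0.3845)  len=0.8948
  (v1,v4,v2) [++-] → (1.51452, 1.11161, 0.3845)–(1.975, 0, 0.3845)  len=1.2032
  (v2,v4,v5) [-+-] → (1.51452, 1.11161, 0.3845)–(1.3965, 1.3965, 0.3845)  len=0.3084
  (v3,v6,v4) [--+] → (0.826719, 2.09154, 0.3845)–(1.72107, 1.72107, 0.3845)  len=0.9680
  (v4,v6,v7) [+-+] → (0.826719, 2.09154, 0.3845)–(0, 2.43401, 0.3845)  len=0.8948
  (v4,v7,v5) [++-] → (0.28489, 1.85698, 0.3845)–(1.3965, 1.3965, 0.3845)  len=1.2032
  (v5,v7,v8) [-+-] → (0.28489, 1.85698, 0.3845)–(0, 1.975, 0.3845)  len=0.3084
  (v6,v9,v7) [--+] → (-0.894349, 2.06354, 0.3845)–(0, 2.43401, 0.3845)  len=0.9680
  (v7,v9,v10) [+-+] → (-0.894349, 2.06354, 0.3845)–(-1.72107, 1.72107, 0.3845)  len=0.8948
  (v7,v10,v8) [++-] → (-1.11161, 1.51452, 0.3845)–(0, 1.975, 0.3845)  len=1.2032
  (v8,v10,v11) [-+-] → (-1.11161, 1.51452, 0.3845)–(-1.3965, 1.3965, 0.3845)  len=0.3084
  (v9,v12,v10) [--+] → (-2.09154, 0.826719, 0.3845)–(-1.72107, 1.72107, 0.3845)  len=0.9680
  (v10,v12,v13) [+-+] → (-2.09154, 0.826719, 0.3845)–(-2.43401, 0, 0.3845)  len=0.8948
  (v10,v13,v11) [++-] → (-1.85698, 0.28489, 0.3845)–(-1.3965, 1.3965, 0.3845)  len=1.2032
  (v11,v13,v14) [-+-] → (-1.85698, 0.28489, 0.3845)–(-1.975, 0, 0.3845)  len=0.3084
  (v12,v15,v13) [--+] → (-2.06354, -0.894349, 0.3845)–(-2.43401, 0, 0.3845)  len=0.9680
  (v13,v15,v16) [+-+] → (-2.06354, -0.894349, 0.3845)–(-1.72107, -1.72107, 0.3845)  len=0.8948
  (v13,v16,v14) [++-] → (-1.51452, -1.11161, 0.3845)–(-1.975, 0, 0.3845)  len=1.2032
  (v14,v16,v17) [-+-] → (-1.51452, -1.11161, 0.3845)–(-1.3965, -1.3965, 0.3845)  len=0.3084
  (v15,v18,v16) [--+] → (-0.826719, -2.09154, 0.3845)–(-1.72107, -1.72107, 0.3845)  len=0.9680
  (v16,v18,v19) [+-+] → (-0.826719, -2.09154, 0.3845)–(0, -2.43401, 0.3845)  len=0.8948
  (v16,v19,v17) [++-] → (-0.28489, -1.85698, 0.3845)–(-1.3965, -1.3965, 0.3845)  len=1.2032
  (v17,v19,v20) [-+-] → (-0.28489, -1.85698, 0.3845)–(0, -1.975, 0.3845)  len=0.3084
  (v18,v21,v19) [--+] → (0.894349, -2.06354, 0.3845)–(0, -2.43401, 0.3845)  len=0.9680
  (v19,v21,v22) [+-+] → (0.894349, -2.06354, 0.3845)–(1.72107, -1.72107, 0.3845)  len=0.8948
  (v19,v22,v20) [++-] → (1.11161, -1.51452, 0.3845)–(0, -1.975, 0.3845)  len=1.2032
  (v20,v22,v23) [-+-] → (1.11161, -1.51452, 0.3845)–(1.3965, -1.3965, 0.3845)  len=0.3084
  (v21,v0,v22) [--+] → (2.09154, -0.826719, 0.3845)–(1.72107, -1.72107, 0.3845)  len=0.9680
  (v22,v0,v1) [+-+] → (2.09154, -0.826719, 0.3845)–(2.43401, 0, 0.3845)  len=0.8948
  (v22,v1,v23) [++-] → (1.85698, -0.28489, 0.3845)–(1.3965, -1.3965, 0.3845)  len=1.2032
  (v23,v1,v2) [-+-] → (1.85698, -0.28489, 0.3845)–(1.975, 0, 0.3845)  len=0.3084

Chained into 2 loop(s):
  loop 1: 16 segments, perimeter = 14.9031
  loop 2: 16 segments, perimeter = 12.0926
Total perimeter = 26.996

loops=2 perimeter=26.996


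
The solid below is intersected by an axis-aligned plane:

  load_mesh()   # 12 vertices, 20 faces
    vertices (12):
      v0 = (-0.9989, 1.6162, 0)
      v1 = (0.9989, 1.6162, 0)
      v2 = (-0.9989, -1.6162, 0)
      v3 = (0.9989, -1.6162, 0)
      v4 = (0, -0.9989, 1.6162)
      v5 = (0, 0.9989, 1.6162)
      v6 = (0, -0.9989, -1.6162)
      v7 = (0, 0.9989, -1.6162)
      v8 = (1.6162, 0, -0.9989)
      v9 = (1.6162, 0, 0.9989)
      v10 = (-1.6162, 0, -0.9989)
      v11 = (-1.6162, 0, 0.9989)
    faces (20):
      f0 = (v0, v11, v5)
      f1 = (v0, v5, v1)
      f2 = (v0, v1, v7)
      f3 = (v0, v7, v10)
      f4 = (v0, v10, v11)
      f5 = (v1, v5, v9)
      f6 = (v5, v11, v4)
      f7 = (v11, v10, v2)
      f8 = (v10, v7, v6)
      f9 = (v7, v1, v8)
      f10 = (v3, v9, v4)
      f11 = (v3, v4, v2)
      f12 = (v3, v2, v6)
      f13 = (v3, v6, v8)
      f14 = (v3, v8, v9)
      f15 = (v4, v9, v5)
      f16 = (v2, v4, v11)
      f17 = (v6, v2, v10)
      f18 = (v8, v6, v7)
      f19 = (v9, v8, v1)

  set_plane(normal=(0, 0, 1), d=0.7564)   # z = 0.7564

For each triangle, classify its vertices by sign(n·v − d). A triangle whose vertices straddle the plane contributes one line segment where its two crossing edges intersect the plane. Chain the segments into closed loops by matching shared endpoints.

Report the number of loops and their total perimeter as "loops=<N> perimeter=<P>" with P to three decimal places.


Straddling triangles (10 of 20):
  (v0,v11,v5) [-++] → (-1.46634, 0.39236, 0.7564)–(-0.531403, 1.3273, 0.7564)  len=1.3222
  (v0,v5,v1) [-+-] → (-0.531403, 1.3273, 0.7564)–(0.531403, 1.3273, 0.7564)  len=1.0628
  (v0,v10,v11) [--+] → (-1.6162, 0, 0.7564)–(-1.46634, 0.39236, 0.7564)  len=0.4200
  (v1,v5,v9) [-++] → (0.531403, 1.3273, 0.7564)–(1.46634, 0.39236, 0.7564)  len=1.3222
  (v11,v10,v2) [+--] → (-1.6162, 0, 0.7564)–(-1.46634, -0.39236, 0.7564)  len=0.4200
  (v3,v9,v4) [-++] → (1.46634, -0.39236, 0.7564)–(0.531403, -1.3273, 0.7564)  len=1.3222
  (v3,v4,v2) [-+-] → (0.531403, -1.3273, 0.7564)–(-0.531403, -1.3273, 0.7564)  len=1.0628
  (v3,v8,v9) [--+] → (1.6162, 0, 0.7564)–(1.46634, -0.39236, 0.7564)  len=0.4200
  (v2,v4,v11) [-++] → (-0.531403, -1.3273, 0.7564)–(-1.46634, -0.39236, 0.7564)  len=1.3222
  (v9,v8,v1) [+--] → (1.6162, 0, 0.7564)–(1.46634, 0.39236, 0.7564)  len=0.4200

Chained into 1 loop(s):
  loop 1: 10 segments, perimeter = 9.0944
Total perimeter = 9.094

loops=1 perimeter=9.094


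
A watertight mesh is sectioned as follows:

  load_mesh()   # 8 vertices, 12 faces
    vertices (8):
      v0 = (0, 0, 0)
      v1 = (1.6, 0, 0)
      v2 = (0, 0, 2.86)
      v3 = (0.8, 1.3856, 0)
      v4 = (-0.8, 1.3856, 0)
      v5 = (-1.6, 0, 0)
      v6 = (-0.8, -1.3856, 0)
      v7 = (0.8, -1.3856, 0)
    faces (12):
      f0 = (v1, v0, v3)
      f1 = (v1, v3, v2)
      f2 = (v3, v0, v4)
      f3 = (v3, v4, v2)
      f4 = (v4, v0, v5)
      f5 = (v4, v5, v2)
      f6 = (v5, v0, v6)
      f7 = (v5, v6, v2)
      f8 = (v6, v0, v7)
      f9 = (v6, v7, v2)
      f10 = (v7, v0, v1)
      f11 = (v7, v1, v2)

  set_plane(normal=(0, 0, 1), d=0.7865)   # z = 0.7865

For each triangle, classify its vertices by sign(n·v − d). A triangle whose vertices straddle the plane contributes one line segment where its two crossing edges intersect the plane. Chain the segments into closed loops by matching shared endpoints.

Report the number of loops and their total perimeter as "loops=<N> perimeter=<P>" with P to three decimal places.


Straddling triangles (6 of 12):
  (v1,v3,v2) [--+] → (0.58, 1.00456, 0.7865)–(1.16, 0, 0.7865)  len=1.1600
  (v3,v4,v2) [--+] → (-0.58, 1.00456, 0.7865)–(0.58, 1.00456, 0.7865)  len=1.1600
  (v4,v5,v2) [--+] → (-1.16, 0, 0.7865)–(-0.58, 1.00456, 0.7865)  len=1.1600
  (v5,v6,v2) [--+] → (-0.58, -1.00456, 0.7865)–(-1.16, 0, 0.7865)  len=1.1600
  (v6,v7,v2) [--+] → (0.58, -1.00456, 0.7865)–(-0.58, -1.00456, 0.7865)  len=1.1600
  (v7,v1,v2) [--+] → (1.16, 0, 0.7865)–(0.58, -1.00456, 0.7865)  len=1.1600

Chained into 1 loop(s):
  loop 1: 6 segments, perimeter = 6.9599
Total perimeter = 6.960

loops=1 perimeter=6.960


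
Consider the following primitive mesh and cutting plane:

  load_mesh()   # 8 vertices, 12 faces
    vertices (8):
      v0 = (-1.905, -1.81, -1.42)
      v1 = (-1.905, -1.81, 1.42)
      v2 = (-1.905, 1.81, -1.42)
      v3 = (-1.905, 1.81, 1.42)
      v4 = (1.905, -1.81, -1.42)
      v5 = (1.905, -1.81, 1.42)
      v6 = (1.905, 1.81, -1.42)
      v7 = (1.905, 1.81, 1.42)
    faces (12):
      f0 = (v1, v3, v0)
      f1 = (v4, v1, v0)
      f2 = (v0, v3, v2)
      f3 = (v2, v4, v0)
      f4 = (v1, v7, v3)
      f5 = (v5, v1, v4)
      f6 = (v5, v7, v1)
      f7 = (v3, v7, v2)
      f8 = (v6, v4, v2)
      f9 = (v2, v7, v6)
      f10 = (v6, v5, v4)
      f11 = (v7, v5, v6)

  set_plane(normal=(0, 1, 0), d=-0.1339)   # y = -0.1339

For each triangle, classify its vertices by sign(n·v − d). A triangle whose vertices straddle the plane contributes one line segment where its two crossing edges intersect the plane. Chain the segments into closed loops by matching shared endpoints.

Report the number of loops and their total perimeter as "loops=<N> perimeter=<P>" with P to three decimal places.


loops=1 perimeter=13.300

Straddling triangles (8 of 12):
  (v1,v3,v0) [-+-] → (-1.905, -0.1339, 1.42)–(-1.905, -0.1339, -0.105049)  len=1.5250
  (v0,v3,v2) [-++] → (-1.905, -0.1339, -0.105049)–(-1.905, -0.1339, -1.42)  len=1.3150
  (v2,v4,v0) [+--] → (0.140928, -0.1339, -1.42)–(-1.905, -0.1339, -1.42)  len=2.0459
  (v1,v7,v3) [-++] → (-0.140928, -0.1339, 1.42)–(-1.905, -0.1339, 1.42)  len=1.7641
  (v5,v7,v1) [-+-] → (1.905, -0.1339, 1.42)–(-0.140928, -0.1339, 1.42)  len=2.0459
  (v6,v4,v2) [+-+] → (1.905, -0.1339, -1.42)–(0.140928, -0.1339, -1.42)  len=1.7641
  (v6,v5,v4) [+--] → (1.905, -0.1339, 0.105049)–(1.905, -0.1339, -1.42)  len=1.5250
  (v7,v5,v6) [+-+] → (1.905, -0.1339, 1.42)–(1.905, -0.1339, 0.105049)  len=1.3150

Chained into 1 loop(s):
  loop 1: 8 segments, perimeter = 13.3000
Total perimeter = 13.300


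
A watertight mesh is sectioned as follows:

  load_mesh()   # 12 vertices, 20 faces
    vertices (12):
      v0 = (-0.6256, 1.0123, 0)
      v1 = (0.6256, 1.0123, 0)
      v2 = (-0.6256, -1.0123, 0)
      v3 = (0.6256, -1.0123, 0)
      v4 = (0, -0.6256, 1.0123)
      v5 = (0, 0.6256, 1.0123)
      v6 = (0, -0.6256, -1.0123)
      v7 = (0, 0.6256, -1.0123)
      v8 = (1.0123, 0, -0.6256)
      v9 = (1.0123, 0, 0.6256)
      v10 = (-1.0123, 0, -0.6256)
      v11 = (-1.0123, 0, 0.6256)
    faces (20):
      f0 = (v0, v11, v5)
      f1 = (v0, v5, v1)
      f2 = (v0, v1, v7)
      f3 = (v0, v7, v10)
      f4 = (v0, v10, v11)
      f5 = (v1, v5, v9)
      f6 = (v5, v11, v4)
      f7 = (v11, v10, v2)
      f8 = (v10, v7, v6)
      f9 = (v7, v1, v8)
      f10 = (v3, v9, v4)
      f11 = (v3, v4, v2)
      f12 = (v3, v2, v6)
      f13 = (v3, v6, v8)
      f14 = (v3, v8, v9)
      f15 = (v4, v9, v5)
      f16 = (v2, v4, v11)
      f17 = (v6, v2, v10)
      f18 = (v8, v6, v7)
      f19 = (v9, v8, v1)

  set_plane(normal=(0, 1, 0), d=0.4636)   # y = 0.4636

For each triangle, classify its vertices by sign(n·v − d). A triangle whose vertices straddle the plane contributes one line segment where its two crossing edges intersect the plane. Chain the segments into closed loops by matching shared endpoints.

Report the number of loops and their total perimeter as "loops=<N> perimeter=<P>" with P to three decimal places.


loops=1 perimeter=5.721

Straddling triangles (10 of 20):
  (v0,v11,v5) [+-+] → (-0.835204, 0.4636, 0.339096)–(-0.262137, 0.4636, 0.912163)  len=0.8104
  (v0,v7,v10) [++-] → (-0.262137, 0.4636, -0.912163)–(-0.835204, 0.4636, -0.339096)  len=0.8104
  (v0,v10,v11) [+--] → (-0.835204, 0.4636, -0.339096)–(-0.835204, 0.4636, 0.339096)  len=0.6782
  (v1,v5,v9) [++-] → (0.262137, 0.4636, 0.912163)–(0.835204, 0.4636, 0.339096)  len=0.8104
  (v5,v11,v4) [+--] → (-0.262137, 0.4636, 0.912163)–(0, 0.4636, 1.0123)  len=0.2806
  (v10,v7,v6) [-+-] → (-0.262137, 0.4636, -0.912163)–(0, 0.4636, -1.0123)  len=0.2806
  (v7,v1,v8) [++-] → (0.835204, 0.4636, -0.339096)–(0.262137, 0.4636, -0.912163)  len=0.8104
  (v4,v9,v5) [--+] → (0.262137, 0.4636, 0.912163)–(0, 0.4636, 1.0123)  len=0.2806
  (v8,v6,v7) [--+] → (0, 0.4636, -1.0123)–(0.262137, 0.4636, -0.912163)  len=0.2806
  (v9,v8,v1) [--+] → (0.835204, 0.4636, -0.339096)–(0.835204, 0.4636, 0.339096)  len=0.6782

Chained into 1 loop(s):
  loop 1: 10 segments, perimeter = 5.7206
Total perimeter = 5.721
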